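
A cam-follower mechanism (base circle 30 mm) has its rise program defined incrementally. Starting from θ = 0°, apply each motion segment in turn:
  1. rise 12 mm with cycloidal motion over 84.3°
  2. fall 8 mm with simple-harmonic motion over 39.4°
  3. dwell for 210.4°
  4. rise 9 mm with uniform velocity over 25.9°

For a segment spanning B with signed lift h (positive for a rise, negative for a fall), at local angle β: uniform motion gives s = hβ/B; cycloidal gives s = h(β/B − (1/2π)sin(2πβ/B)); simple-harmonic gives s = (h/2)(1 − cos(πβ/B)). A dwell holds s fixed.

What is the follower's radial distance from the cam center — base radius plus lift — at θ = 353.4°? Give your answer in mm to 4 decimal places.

seg 1 [0°–84.3°] cycloidal, h=12: full span → s += 12 → s = 12.0000
seg 2 [84.3°–123.7°] simple-harmonic, h=-8: full span → s += -8 → s = 4.0000
seg 3 [123.7°–334.1°] dwell: s stays 4.0000
seg 4 [334.1°–360°] uniform, h=9: θ=353.4° here. β=19.3, B=25.9. 9·19.3/25.9 = 6.7066 → s = 10.7066
radial distance = base radius + s = 30 + 10.7066 = 40.7066

40.7066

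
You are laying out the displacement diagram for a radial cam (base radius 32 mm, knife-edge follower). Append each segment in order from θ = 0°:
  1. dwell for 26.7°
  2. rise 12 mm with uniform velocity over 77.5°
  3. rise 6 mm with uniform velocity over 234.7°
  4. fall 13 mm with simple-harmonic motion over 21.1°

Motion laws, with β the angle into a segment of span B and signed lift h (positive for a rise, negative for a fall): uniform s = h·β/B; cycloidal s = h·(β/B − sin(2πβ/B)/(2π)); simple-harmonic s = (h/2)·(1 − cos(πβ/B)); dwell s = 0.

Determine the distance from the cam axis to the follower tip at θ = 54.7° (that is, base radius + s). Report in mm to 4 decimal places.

seg 1 [0°–26.7°] dwell: s stays 0.0000
seg 2 [26.7°–104.2°] uniform, h=12: θ=54.7° here. β=28, B=77.5. 12·28/77.5 = 4.3355 → s = 4.3355
radial distance = base radius + s = 32 + 4.3355 = 36.3355

36.3355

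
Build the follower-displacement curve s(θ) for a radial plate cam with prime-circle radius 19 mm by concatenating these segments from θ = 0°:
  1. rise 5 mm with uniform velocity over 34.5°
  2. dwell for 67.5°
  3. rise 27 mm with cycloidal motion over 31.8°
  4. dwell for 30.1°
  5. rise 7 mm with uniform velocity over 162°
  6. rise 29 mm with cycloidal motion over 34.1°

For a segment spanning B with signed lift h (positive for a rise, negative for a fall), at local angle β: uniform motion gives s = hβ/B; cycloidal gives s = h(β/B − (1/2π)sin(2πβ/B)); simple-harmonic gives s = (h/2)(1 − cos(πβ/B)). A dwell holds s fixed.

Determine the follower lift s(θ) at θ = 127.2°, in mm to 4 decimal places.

seg 1 [0°–34.5°] uniform, h=5: full span → s += 5 → s = 5.0000
seg 2 [34.5°–102°] dwell: s stays 5.0000
seg 3 [102°–133.8°] cycloidal, h=27: θ=127.2° here. β=25.2, B=31.8. 27·(0.7925 − sin(2π·0.7925)/(2π)) = 25.5414 → s = 30.5414

30.5414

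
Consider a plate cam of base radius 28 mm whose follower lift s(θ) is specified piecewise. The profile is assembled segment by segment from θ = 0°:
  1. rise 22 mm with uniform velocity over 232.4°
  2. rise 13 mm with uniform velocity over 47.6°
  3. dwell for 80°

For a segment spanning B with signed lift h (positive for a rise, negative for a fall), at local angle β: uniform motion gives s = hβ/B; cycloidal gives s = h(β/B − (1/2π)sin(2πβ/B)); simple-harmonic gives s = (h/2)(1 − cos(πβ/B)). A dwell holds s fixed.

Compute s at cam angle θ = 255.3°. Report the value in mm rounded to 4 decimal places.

seg 1 [0°–232.4°] uniform, h=22: full span → s += 22 → s = 22.0000
seg 2 [232.4°–280°] uniform, h=13: θ=255.3° here. β=22.9, B=47.6. 13·22.9/47.6 = 6.2542 → s = 28.2542

28.2542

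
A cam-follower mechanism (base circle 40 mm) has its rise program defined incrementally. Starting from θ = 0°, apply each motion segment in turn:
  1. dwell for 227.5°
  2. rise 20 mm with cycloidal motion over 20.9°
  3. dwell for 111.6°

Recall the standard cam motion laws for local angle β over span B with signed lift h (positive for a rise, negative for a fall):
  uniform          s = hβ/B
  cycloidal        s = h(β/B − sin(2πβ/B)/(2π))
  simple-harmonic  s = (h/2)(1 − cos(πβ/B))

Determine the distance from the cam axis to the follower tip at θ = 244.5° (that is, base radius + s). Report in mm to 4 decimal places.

seg 1 [0°–227.5°] dwell: s stays 0.0000
seg 2 [227.5°–248.4°] cycloidal, h=20: θ=244.5° here. β=17, B=20.9. 20·(0.8134 − sin(2π·0.8134)/(2π)) = 19.2018 → s = 19.2018
radial distance = base radius + s = 40 + 19.2018 = 59.2018

59.2018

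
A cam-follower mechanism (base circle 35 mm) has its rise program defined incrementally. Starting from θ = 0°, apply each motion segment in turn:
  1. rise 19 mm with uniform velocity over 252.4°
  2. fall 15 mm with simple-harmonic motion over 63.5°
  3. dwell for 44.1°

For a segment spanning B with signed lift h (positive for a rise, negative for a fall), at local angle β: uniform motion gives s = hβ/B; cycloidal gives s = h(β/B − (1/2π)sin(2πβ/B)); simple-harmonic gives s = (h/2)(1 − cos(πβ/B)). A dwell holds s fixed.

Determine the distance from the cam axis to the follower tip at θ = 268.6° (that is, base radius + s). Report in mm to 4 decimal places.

seg 1 [0°–252.4°] uniform, h=19: full span → s += 19 → s = 19.0000
seg 2 [252.4°–315.9°] simple-harmonic, h=-15: θ=268.6° here. β=16.2, B=63.5. -15/2·(1 − cos(π·0.2551)) = -2.2827 → s = 16.7173
radial distance = base radius + s = 35 + 16.7173 = 51.7173

51.7173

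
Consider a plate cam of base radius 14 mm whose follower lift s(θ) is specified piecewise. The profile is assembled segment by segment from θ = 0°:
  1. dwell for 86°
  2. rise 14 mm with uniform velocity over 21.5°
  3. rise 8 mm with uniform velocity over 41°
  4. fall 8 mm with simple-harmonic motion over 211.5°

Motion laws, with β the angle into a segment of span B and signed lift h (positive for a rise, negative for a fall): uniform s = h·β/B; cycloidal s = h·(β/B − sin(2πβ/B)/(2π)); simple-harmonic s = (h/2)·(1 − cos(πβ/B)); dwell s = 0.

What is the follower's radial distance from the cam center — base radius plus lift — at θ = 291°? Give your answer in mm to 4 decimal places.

seg 1 [0°–86°] dwell: s stays 0.0000
seg 2 [86°–107.5°] uniform, h=14: full span → s += 14 → s = 14.0000
seg 3 [107.5°–148.5°] uniform, h=8: full span → s += 8 → s = 22.0000
seg 4 [148.5°–360°] simple-harmonic, h=-8: θ=291° here. β=142.5, B=211.5. -8/2·(1 − cos(π·0.6738)) = -6.0767 → s = 15.9233
radial distance = base radius + s = 14 + 15.9233 = 29.9233

29.9233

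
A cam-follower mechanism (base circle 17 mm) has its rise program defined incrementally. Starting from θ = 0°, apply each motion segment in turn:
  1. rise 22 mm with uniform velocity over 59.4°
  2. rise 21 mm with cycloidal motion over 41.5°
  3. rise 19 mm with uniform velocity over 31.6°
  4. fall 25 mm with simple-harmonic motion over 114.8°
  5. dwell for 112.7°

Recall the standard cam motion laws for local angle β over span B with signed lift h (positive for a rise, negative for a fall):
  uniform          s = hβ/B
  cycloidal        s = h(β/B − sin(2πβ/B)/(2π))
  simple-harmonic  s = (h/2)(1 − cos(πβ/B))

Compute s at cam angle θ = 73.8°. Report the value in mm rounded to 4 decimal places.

seg 1 [0°–59.4°] uniform, h=22: full span → s += 22 → s = 22.0000
seg 2 [59.4°–100.9°] cycloidal, h=21: θ=73.8° here. β=14.4, B=41.5. 21·(0.3470 − sin(2π·0.3470)/(2π)) = 4.5461 → s = 26.5461

26.5461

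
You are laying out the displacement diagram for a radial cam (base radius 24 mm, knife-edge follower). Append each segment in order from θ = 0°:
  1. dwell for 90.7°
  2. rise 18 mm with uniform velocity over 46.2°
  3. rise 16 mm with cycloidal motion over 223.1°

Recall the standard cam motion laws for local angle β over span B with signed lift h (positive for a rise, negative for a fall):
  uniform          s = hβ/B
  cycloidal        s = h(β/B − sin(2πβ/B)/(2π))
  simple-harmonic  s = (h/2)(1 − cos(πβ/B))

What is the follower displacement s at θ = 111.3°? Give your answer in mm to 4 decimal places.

seg 1 [0°–90.7°] dwell: s stays 0.0000
seg 2 [90.7°–136.9°] uniform, h=18: θ=111.3° here. β=20.6, B=46.2. 18·20.6/46.2 = 8.0260 → s = 8.0260

8.0260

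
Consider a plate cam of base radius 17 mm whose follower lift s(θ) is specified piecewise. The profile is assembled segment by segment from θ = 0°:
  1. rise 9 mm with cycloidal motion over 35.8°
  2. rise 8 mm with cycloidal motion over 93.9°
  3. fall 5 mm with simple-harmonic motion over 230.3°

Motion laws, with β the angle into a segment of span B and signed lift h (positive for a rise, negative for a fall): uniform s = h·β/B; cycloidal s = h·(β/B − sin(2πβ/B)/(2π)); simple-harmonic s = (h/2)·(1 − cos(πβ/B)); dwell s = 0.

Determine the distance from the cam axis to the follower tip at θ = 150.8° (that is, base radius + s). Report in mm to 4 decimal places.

seg 1 [0°–35.8°] cycloidal, h=9: full span → s += 9 → s = 9.0000
seg 2 [35.8°–129.7°] cycloidal, h=8: full span → s += 8 → s = 17.0000
seg 3 [129.7°–360°] simple-harmonic, h=-5: θ=150.8° here. β=21.1, B=230.3. -5/2·(1 − cos(π·0.0916)) = -0.1028 → s = 16.8972
radial distance = base radius + s = 17 + 16.8972 = 33.8972

33.8972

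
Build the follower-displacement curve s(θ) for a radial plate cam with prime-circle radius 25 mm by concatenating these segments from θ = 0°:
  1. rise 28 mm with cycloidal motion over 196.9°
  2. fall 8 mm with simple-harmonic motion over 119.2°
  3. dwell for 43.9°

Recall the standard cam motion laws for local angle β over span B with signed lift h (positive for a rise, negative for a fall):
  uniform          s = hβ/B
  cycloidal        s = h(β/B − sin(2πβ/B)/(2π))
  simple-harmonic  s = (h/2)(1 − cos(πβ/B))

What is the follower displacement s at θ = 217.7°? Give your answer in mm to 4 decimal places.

seg 1 [0°–196.9°] cycloidal, h=28: full span → s += 28 → s = 28.0000
seg 2 [196.9°–316.1°] simple-harmonic, h=-8: θ=217.7° here. β=20.8, B=119.2. -8/2·(1 − cos(π·0.1745)) = -0.5861 → s = 27.4139

27.4139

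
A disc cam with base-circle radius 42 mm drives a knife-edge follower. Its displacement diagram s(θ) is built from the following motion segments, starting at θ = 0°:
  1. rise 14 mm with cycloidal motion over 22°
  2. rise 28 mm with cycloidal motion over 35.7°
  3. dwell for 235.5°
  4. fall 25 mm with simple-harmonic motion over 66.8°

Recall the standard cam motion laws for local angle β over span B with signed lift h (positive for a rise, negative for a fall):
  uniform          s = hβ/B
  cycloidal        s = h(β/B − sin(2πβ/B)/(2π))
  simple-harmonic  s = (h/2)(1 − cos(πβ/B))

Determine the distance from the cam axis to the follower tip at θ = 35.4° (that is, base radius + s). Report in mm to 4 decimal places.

seg 1 [0°–22°] cycloidal, h=14: full span → s += 14 → s = 14.0000
seg 2 [22°–57.7°] cycloidal, h=28: θ=35.4° here. β=13.4, B=35.7. 28·(0.3754 − sin(2π·0.3754)/(2π)) = 7.3656 → s = 21.3656
radial distance = base radius + s = 42 + 21.3656 = 63.3656

63.3656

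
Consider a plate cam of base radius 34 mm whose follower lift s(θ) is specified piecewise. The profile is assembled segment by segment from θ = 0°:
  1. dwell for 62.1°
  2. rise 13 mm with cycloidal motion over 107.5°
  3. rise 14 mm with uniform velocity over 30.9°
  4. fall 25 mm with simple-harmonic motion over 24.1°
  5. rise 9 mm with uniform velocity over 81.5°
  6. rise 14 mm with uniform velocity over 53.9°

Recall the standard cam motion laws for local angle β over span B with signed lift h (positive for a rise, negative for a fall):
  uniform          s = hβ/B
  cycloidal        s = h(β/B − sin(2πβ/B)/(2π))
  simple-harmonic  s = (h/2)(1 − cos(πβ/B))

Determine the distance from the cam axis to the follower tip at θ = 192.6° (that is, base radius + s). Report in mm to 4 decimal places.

seg 1 [0°–62.1°] dwell: s stays 0.0000
seg 2 [62.1°–169.6°] cycloidal, h=13: full span → s += 13 → s = 13.0000
seg 3 [169.6°–200.5°] uniform, h=14: θ=192.6° here. β=23, B=30.9. 14·23/30.9 = 10.4207 → s = 23.4207
radial distance = base radius + s = 34 + 23.4207 = 57.4207

57.4207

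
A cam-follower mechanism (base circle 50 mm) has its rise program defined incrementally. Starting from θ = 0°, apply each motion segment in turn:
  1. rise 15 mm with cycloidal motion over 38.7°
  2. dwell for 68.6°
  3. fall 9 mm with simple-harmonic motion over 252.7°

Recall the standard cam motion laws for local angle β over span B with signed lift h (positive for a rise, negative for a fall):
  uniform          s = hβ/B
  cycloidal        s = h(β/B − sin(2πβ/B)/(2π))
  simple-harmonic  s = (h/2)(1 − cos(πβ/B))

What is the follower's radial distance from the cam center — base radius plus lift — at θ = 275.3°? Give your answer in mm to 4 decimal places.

seg 1 [0°–38.7°] cycloidal, h=15: full span → s += 15 → s = 15.0000
seg 2 [38.7°–107.3°] dwell: s stays 15.0000
seg 3 [107.3°–360°] simple-harmonic, h=-9: θ=275.3° here. β=168, B=252.7. -9/2·(1 − cos(π·0.6648)) = -6.7274 → s = 8.2726
radial distance = base radius + s = 50 + 8.2726 = 58.2726

58.2726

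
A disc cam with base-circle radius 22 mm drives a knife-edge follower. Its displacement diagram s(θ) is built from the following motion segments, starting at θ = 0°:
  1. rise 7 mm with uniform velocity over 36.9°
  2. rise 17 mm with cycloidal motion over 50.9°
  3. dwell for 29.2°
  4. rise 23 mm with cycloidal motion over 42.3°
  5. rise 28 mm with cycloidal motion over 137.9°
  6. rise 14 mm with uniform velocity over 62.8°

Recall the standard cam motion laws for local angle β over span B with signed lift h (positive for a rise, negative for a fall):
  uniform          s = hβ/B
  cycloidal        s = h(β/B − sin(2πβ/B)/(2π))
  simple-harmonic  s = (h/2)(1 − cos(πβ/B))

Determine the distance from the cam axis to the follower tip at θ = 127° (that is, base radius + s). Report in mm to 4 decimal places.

seg 1 [0°–36.9°] uniform, h=7: full span → s += 7 → s = 7.0000
seg 2 [36.9°–87.8°] cycloidal, h=17: full span → s += 17 → s = 24.0000
seg 3 [87.8°–117°] dwell: s stays 24.0000
seg 4 [117°–159.3°] cycloidal, h=23: θ=127° here. β=10, B=42.3. 23·(0.2364 − sin(2π·0.2364)/(2π)) = 1.7901 → s = 25.7901
radial distance = base radius + s = 22 + 25.7901 = 47.7901

47.7901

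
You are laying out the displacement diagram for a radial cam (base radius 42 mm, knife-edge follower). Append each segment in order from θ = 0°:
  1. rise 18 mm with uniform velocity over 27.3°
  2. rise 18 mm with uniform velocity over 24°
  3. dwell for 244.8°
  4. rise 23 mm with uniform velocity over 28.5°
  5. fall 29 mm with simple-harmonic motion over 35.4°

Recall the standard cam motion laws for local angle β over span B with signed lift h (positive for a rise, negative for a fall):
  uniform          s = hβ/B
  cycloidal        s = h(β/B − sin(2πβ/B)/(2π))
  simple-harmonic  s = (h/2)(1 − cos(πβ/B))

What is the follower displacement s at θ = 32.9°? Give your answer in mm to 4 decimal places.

seg 1 [0°–27.3°] uniform, h=18: full span → s += 18 → s = 18.0000
seg 2 [27.3°–51.3°] uniform, h=18: θ=32.9° here. β=5.6, B=24. 18·5.6/24 = 4.2000 → s = 22.2000

22.2000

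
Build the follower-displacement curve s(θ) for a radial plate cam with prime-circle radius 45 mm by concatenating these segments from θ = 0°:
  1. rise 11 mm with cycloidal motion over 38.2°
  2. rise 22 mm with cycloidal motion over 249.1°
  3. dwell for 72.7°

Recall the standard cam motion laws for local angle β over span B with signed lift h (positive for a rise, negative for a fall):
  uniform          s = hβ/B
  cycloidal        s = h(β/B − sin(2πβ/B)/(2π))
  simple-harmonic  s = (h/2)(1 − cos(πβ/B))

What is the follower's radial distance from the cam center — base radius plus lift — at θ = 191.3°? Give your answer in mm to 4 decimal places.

seg 1 [0°–38.2°] cycloidal, h=11: full span → s += 11 → s = 11.0000
seg 2 [38.2°–287.3°] cycloidal, h=22: θ=191.3° here. β=153.1, B=249.1. 22·(0.6146 − sin(2π·0.6146)/(2π)) = 15.8306 → s = 26.8306
radial distance = base radius + s = 45 + 26.8306 = 71.8306

71.8306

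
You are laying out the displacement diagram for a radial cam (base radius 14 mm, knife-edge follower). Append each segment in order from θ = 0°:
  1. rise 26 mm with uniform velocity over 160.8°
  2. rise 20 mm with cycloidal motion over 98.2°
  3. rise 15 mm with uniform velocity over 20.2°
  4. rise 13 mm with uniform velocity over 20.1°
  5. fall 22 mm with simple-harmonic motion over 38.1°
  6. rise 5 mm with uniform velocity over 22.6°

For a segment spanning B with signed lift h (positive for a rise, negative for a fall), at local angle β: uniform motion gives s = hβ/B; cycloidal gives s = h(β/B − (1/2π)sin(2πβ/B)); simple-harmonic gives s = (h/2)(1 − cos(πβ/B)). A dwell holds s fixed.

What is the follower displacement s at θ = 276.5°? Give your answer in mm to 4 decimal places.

seg 1 [0°–160.8°] uniform, h=26: full span → s += 26 → s = 26.0000
seg 2 [160.8°–259°] cycloidal, h=20: full span → s += 20 → s = 46.0000
seg 3 [259°–279.2°] uniform, h=15: θ=276.5° here. β=17.5, B=20.2. 15·17.5/20.2 = 12.9950 → s = 58.9950

58.9950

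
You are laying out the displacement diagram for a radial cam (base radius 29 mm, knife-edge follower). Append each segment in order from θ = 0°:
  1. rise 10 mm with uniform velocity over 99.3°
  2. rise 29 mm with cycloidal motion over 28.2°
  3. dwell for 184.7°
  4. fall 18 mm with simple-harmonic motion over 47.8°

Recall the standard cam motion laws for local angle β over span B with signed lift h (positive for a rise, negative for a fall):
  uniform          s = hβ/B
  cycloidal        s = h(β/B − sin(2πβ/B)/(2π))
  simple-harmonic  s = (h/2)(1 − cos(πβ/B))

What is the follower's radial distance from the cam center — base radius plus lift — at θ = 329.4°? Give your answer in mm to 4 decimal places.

seg 1 [0°–99.3°] uniform, h=10: full span → s += 10 → s = 10.0000
seg 2 [99.3°–127.5°] cycloidal, h=29: full span → s += 29 → s = 39.0000
seg 3 [127.5°–312.2°] dwell: s stays 39.0000
seg 4 [312.2°–360°] simple-harmonic, h=-18: θ=329.4° here. β=17.2, B=47.8. -18/2·(1 − cos(π·0.3598)) = -5.1637 → s = 33.8363
radial distance = base radius + s = 29 + 33.8363 = 62.8363

62.8363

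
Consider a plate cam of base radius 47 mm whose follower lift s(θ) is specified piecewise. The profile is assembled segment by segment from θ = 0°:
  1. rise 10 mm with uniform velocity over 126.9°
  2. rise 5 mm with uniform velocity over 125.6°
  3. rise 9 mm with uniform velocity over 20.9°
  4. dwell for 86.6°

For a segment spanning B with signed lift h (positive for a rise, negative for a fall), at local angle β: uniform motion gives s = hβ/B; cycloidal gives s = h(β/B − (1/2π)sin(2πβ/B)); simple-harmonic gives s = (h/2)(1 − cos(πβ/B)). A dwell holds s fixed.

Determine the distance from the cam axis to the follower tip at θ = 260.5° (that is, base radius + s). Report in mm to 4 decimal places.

seg 1 [0°–126.9°] uniform, h=10: full span → s += 10 → s = 10.0000
seg 2 [126.9°–252.5°] uniform, h=5: full span → s += 5 → s = 15.0000
seg 3 [252.5°–273.4°] uniform, h=9: θ=260.5° here. β=8, B=20.9. 9·8/20.9 = 3.4450 → s = 18.4450
radial distance = base radius + s = 47 + 18.4450 = 65.4450

65.4450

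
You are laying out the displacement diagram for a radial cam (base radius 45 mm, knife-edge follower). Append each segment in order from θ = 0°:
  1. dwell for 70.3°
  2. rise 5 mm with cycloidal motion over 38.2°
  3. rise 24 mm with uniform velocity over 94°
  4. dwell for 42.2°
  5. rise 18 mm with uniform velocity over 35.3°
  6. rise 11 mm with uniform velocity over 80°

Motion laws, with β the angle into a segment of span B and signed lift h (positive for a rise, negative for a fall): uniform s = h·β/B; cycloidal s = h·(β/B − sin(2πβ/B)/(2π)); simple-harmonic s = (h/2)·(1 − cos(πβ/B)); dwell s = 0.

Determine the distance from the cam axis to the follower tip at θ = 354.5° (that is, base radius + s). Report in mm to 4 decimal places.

seg 1 [0°–70.3°] dwell: s stays 0.0000
seg 2 [70.3°–108.5°] cycloidal, h=5: full span → s += 5 → s = 5.0000
seg 3 [108.5°–202.5°] uniform, h=24: full span → s += 24 → s = 29.0000
seg 4 [202.5°–244.7°] dwell: s stays 29.0000
seg 5 [244.7°–280°] uniform, h=18: full span → s += 18 → s = 47.0000
seg 6 [280°–360°] uniform, h=11: θ=354.5° here. β=74.5, B=80. 11·74.5/80 = 10.2438 → s = 57.2437
radial distance = base radius + s = 45 + 57.2437 = 102.2437

102.2437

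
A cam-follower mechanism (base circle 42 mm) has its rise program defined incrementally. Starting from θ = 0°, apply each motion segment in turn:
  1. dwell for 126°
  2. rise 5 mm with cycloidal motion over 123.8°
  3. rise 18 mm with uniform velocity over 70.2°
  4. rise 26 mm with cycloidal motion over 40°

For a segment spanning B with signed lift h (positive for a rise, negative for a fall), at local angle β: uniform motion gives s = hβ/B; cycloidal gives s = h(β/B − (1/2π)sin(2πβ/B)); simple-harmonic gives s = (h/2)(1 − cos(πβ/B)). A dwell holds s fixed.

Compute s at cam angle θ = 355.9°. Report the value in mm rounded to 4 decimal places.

seg 1 [0°–126°] dwell: s stays 0.0000
seg 2 [126°–249.8°] cycloidal, h=5: full span → s += 5 → s = 5.0000
seg 3 [249.8°–320°] uniform, h=18: full span → s += 18 → s = 23.0000
seg 4 [320°–360°] cycloidal, h=26: θ=355.9° here. β=35.9, B=40. 26·(0.8975 − sin(2π·0.8975)/(2π)) = 25.8196 → s = 48.8196

48.8196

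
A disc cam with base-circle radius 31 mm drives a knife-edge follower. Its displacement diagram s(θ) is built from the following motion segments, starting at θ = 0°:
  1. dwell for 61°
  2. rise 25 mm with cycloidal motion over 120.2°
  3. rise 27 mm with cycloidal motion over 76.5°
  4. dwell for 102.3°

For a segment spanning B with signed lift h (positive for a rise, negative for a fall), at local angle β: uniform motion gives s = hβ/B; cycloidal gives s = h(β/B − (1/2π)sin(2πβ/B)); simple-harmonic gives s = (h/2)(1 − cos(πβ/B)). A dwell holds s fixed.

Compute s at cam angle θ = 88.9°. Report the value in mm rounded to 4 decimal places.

seg 1 [0°–61°] dwell: s stays 0.0000
seg 2 [61°–181.2°] cycloidal, h=25: θ=88.9° here. β=27.9, B=120.2. 25·(0.2321 − sin(2π·0.2321)/(2π)) = 1.8491 → s = 1.8491

1.8491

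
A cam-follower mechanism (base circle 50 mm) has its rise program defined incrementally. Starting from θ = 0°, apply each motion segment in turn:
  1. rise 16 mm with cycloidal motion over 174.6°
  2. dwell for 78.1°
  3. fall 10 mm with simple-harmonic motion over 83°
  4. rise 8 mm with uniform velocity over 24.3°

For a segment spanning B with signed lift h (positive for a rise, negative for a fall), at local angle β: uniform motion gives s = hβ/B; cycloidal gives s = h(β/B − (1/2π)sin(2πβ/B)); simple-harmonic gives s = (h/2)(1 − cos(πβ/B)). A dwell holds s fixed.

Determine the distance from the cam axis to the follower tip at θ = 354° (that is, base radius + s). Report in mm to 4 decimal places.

seg 1 [0°–174.6°] cycloidal, h=16: full span → s += 16 → s = 16.0000
seg 2 [174.6°–252.7°] dwell: s stays 16.0000
seg 3 [252.7°–335.7°] simple-harmonic, h=-10: full span → s += -10 → s = 6.0000
seg 4 [335.7°–360°] uniform, h=8: θ=354° here. β=18.3, B=24.3. 8·18.3/24.3 = 6.0247 → s = 12.0247
radial distance = base radius + s = 50 + 12.0247 = 62.0247

62.0247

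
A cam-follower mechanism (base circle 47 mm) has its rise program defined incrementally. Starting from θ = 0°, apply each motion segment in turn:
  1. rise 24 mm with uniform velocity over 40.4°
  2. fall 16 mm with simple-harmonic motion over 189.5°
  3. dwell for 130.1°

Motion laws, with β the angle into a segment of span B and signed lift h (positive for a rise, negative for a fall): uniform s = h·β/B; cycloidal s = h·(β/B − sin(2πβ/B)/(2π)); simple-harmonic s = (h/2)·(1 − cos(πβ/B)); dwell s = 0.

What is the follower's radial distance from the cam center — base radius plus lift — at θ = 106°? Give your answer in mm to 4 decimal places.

seg 1 [0°–40.4°] uniform, h=24: full span → s += 24 → s = 24.0000
seg 2 [40.4°–229.9°] simple-harmonic, h=-16: θ=106° here. β=65.6, B=189.5. -16/2·(1 − cos(π·0.3462)) = -4.2827 → s = 19.7173
radial distance = base radius + s = 47 + 19.7173 = 66.7173

66.7173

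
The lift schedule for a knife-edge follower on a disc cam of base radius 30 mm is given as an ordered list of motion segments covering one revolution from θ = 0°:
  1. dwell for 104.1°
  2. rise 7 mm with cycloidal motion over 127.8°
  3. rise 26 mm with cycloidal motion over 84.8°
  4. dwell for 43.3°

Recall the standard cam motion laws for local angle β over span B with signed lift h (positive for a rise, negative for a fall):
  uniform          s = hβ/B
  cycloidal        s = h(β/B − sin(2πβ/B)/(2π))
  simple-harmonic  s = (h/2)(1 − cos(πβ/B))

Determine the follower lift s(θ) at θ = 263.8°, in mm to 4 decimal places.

seg 1 [0°–104.1°] dwell: s stays 0.0000
seg 2 [104.1°–231.9°] cycloidal, h=7: full span → s += 7 → s = 7.0000
seg 3 [231.9°–316.7°] cycloidal, h=26: θ=263.8° here. β=31.9, B=84.8. 26·(0.3762 − sin(2π·0.3762)/(2π)) = 6.8764 → s = 13.8764

13.8764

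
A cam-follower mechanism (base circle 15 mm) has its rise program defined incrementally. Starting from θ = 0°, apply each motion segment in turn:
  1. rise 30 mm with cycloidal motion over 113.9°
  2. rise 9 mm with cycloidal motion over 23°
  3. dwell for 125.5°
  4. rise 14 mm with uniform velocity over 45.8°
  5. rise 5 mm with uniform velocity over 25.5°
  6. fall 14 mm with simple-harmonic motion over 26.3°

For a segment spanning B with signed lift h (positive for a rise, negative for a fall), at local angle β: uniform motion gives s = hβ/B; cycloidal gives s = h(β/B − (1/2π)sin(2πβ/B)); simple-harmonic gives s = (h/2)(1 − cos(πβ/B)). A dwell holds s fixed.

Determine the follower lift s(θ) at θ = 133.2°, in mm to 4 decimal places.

seg 1 [0°–113.9°] cycloidal, h=30: full span → s += 30 → s = 30.0000
seg 2 [113.9°–136.9°] cycloidal, h=9: θ=133.2° here. β=19.3, B=23. 9·(0.8391 − sin(2π·0.8391)/(2π)) = 8.7658 → s = 38.7658

38.7658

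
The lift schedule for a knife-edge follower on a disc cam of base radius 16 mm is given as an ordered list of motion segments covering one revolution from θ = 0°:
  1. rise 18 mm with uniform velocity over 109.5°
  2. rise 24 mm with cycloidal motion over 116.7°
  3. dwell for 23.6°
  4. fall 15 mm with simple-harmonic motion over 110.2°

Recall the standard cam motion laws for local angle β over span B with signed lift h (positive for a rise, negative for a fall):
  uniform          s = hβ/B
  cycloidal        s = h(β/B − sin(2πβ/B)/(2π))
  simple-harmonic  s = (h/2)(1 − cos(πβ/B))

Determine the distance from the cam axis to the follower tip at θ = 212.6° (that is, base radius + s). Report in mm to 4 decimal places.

seg 1 [0°–109.5°] uniform, h=18: full span → s += 18 → s = 18.0000
seg 2 [109.5°–226.2°] cycloidal, h=24: θ=212.6° here. β=103.1, B=116.7. 24·(0.8835 − sin(2π·0.8835)/(2π)) = 23.7567 → s = 41.7567
radial distance = base radius + s = 16 + 41.7567 = 57.7567

57.7567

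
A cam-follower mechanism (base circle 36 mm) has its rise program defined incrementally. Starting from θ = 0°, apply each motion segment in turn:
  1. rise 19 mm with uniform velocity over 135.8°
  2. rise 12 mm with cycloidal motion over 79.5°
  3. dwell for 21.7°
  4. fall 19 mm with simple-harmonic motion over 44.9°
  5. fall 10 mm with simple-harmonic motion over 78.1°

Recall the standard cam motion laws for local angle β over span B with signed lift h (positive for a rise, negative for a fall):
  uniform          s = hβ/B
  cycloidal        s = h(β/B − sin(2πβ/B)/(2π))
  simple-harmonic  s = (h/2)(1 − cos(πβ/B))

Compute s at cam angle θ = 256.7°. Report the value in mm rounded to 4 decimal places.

seg 1 [0°–135.8°] uniform, h=19: full span → s += 19 → s = 19.0000
seg 2 [135.8°–215.3°] cycloidal, h=12: full span → s += 12 → s = 31.0000
seg 3 [215.3°–237°] dwell: s stays 31.0000
seg 4 [237°–281.9°] simple-harmonic, h=-19: θ=256.7° here. β=19.7, B=44.9. -19/2·(1 − cos(π·0.4388)) = -7.6833 → s = 23.3167

23.3167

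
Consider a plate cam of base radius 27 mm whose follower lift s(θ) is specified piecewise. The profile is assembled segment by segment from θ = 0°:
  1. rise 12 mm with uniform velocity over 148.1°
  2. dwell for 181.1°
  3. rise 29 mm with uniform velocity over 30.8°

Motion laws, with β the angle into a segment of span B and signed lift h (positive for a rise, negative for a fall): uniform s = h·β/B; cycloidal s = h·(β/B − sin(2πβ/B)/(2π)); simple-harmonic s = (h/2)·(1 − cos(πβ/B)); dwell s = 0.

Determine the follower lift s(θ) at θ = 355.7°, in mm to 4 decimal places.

seg 1 [0°–148.1°] uniform, h=12: full span → s += 12 → s = 12.0000
seg 2 [148.1°–329.2°] dwell: s stays 12.0000
seg 3 [329.2°–360°] uniform, h=29: θ=355.7° here. β=26.5, B=30.8. 29·26.5/30.8 = 24.9513 → s = 36.9513

36.9513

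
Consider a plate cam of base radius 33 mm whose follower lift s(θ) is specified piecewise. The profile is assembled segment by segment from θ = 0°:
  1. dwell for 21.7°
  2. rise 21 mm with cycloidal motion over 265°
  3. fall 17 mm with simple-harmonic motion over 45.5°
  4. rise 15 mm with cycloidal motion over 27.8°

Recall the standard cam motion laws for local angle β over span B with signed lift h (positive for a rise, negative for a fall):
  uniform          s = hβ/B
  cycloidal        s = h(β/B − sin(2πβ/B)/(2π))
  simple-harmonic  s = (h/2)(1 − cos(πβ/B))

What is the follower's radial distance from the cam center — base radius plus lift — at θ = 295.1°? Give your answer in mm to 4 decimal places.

seg 1 [0°–21.7°] dwell: s stays 0.0000
seg 2 [21.7°–286.7°] cycloidal, h=21: full span → s += 21 → s = 21.0000
seg 3 [286.7°–332.2°] simple-harmonic, h=-17: θ=295.1° here. β=8.4, B=45.5. -17/2·(1 − cos(π·0.1846)) = -1.3900 → s = 19.6100
radial distance = base radius + s = 33 + 19.6100 = 52.6100

52.6100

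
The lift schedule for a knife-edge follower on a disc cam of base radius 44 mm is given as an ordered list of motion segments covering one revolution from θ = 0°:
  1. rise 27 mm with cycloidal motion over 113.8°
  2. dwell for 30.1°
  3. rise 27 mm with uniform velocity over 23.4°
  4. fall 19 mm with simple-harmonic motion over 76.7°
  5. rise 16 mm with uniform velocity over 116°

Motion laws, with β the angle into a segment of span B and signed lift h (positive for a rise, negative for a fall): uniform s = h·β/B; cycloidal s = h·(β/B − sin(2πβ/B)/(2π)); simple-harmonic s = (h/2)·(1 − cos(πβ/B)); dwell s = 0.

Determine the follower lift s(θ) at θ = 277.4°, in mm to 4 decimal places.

seg 1 [0°–113.8°] cycloidal, h=27: full span → s += 27 → s = 27.0000
seg 2 [113.8°–143.9°] dwell: s stays 27.0000
seg 3 [143.9°–167.3°] uniform, h=27: full span → s += 27 → s = 54.0000
seg 4 [167.3°–244°] simple-harmonic, h=-19: full span → s += -19 → s = 35.0000
seg 5 [244°–360°] uniform, h=16: θ=277.4° here. β=33.4, B=116. 16·33.4/116 = 4.6069 → s = 39.6069

39.6069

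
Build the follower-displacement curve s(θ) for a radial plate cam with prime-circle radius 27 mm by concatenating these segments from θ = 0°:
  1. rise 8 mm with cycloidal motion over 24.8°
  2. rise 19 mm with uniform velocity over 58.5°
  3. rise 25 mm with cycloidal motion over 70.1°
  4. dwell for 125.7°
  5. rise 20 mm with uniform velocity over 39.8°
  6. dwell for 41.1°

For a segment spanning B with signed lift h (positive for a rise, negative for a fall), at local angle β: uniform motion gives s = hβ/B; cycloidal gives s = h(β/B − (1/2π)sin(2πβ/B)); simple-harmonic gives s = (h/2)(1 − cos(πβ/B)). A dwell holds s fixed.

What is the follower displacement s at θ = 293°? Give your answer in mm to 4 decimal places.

seg 1 [0°–24.8°] cycloidal, h=8: full span → s += 8 → s = 8.0000
seg 2 [24.8°–83.3°] uniform, h=19: full span → s += 19 → s = 27.0000
seg 3 [83.3°–153.4°] cycloidal, h=25: full span → s += 25 → s = 52.0000
seg 4 [153.4°–279.1°] dwell: s stays 52.0000
seg 5 [279.1°–318.9°] uniform, h=20: θ=293° here. β=13.9, B=39.8. 20·13.9/39.8 = 6.9849 → s = 58.9849

58.9849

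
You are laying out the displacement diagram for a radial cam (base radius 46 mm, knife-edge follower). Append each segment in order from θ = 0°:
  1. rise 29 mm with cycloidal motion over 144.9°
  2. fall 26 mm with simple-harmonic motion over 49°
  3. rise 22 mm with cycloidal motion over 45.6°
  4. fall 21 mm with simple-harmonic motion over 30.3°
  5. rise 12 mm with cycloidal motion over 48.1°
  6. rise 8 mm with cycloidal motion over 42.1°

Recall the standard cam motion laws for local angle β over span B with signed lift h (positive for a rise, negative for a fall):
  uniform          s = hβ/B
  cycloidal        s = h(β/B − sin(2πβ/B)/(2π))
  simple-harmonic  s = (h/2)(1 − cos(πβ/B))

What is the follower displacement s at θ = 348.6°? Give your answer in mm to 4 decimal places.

seg 1 [0°–144.9°] cycloidal, h=29: full span → s += 29 → s = 29.0000
seg 2 [144.9°–193.9°] simple-harmonic, h=-26: full span → s += -26 → s = 3.0000
seg 3 [193.9°–239.5°] cycloidal, h=22: full span → s += 22 → s = 25.0000
seg 4 [239.5°–269.8°] simple-harmonic, h=-21: full span → s += -21 → s = 4.0000
seg 5 [269.8°–317.9°] cycloidal, h=12: full span → s += 12 → s = 16.0000
seg 6 [317.9°–360°] cycloidal, h=8: θ=348.6° here. β=30.7, B=42.1. 8·(0.7292 − sin(2π·0.7292)/(2π)) = 7.0961 → s = 23.0961

23.0961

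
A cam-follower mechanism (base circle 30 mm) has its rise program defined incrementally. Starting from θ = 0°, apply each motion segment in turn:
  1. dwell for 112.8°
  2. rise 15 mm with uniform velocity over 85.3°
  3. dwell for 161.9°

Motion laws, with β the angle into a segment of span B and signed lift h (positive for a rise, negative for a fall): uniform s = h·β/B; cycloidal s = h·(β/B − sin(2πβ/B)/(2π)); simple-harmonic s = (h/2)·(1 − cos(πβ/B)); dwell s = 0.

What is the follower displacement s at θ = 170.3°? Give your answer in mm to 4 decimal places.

seg 1 [0°–112.8°] dwell: s stays 0.0000
seg 2 [112.8°–198.1°] uniform, h=15: θ=170.3° here. β=57.5, B=85.3. 15·57.5/85.3 = 10.1114 → s = 10.1114

10.1114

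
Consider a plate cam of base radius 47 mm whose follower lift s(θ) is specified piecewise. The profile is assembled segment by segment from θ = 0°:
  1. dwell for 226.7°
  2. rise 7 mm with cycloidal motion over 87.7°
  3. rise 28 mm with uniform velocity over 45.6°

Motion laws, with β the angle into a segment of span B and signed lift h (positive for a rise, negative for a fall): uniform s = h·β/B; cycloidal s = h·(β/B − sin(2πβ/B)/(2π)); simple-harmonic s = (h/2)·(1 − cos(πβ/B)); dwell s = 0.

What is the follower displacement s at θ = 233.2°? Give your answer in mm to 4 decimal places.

seg 1 [0°–226.7°] dwell: s stays 0.0000
seg 2 [226.7°–314.4°] cycloidal, h=7: θ=233.2° here. β=6.5, B=87.7. 7·(0.0741 − sin(2π·0.0741)/(2π)) = 0.0185 → s = 0.0185

0.0185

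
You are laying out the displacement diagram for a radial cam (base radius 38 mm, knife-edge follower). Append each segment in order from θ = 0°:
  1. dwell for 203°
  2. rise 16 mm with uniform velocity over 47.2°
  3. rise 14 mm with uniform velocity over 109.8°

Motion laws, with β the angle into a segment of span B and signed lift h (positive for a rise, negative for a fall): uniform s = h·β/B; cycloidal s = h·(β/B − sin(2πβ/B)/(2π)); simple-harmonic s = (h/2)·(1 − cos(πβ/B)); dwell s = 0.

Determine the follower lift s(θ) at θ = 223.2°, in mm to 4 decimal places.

seg 1 [0°–203°] dwell: s stays 0.0000
seg 2 [203°–250.2°] uniform, h=16: θ=223.2° here. β=20.2, B=47.2. 16·20.2/47.2 = 6.8475 → s = 6.8475

6.8475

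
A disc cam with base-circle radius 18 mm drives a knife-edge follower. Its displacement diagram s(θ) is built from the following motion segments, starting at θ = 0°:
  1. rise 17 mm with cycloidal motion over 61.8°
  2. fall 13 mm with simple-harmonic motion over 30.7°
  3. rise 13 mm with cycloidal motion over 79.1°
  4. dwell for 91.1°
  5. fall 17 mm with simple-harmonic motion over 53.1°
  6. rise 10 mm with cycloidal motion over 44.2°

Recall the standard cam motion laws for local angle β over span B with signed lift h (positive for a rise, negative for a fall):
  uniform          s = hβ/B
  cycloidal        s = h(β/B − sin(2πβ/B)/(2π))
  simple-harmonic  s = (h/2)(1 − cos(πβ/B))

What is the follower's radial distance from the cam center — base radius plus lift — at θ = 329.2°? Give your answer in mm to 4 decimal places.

seg 1 [0°–61.8°] cycloidal, h=17: full span → s += 17 → s = 17.0000
seg 2 [61.8°–92.5°] simple-harmonic, h=-13: full span → s += -13 → s = 4.0000
seg 3 [92.5°–171.6°] cycloidal, h=13: full span → s += 13 → s = 17.0000
seg 4 [171.6°–262.7°] dwell: s stays 17.0000
seg 5 [262.7°–315.8°] simple-harmonic, h=-17: full span → s += -17 → s = 0.0000
seg 6 [315.8°–360°] cycloidal, h=10: θ=329.2° here. β=13.4, B=44.2. 10·(0.3032 − sin(2π·0.3032)/(2π)) = 1.5281 → s = 1.5281
radial distance = base radius + s = 18 + 1.5281 = 19.5281

19.5281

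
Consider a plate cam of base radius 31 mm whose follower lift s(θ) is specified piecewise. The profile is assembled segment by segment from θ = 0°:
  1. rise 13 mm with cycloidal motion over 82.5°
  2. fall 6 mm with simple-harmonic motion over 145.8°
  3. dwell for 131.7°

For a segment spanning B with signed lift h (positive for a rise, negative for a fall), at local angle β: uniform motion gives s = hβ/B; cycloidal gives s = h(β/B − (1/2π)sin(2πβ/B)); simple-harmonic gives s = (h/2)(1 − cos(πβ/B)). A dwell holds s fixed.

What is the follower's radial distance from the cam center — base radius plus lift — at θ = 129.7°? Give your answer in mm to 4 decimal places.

seg 1 [0°–82.5°] cycloidal, h=13: full span → s += 13 → s = 13.0000
seg 2 [82.5°–228.3°] simple-harmonic, h=-6: θ=129.7° here. β=47.2, B=145.8. -6/2·(1 − cos(π·0.3237)) = -1.4223 → s = 11.5777
radial distance = base radius + s = 31 + 11.5777 = 42.5777

42.5777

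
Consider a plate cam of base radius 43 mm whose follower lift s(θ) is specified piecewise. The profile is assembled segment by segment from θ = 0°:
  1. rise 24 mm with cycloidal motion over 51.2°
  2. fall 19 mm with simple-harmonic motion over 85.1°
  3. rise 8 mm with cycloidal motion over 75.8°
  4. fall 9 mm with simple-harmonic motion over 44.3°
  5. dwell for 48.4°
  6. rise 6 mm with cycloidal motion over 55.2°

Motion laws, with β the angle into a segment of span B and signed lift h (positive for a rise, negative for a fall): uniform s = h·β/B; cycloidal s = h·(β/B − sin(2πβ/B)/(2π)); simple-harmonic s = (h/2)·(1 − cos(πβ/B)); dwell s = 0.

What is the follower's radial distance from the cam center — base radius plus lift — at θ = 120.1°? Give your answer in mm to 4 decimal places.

seg 1 [0°–51.2°] cycloidal, h=24: full span → s += 24 → s = 24.0000
seg 2 [51.2°–136.3°] simple-harmonic, h=-19: θ=120.1° here. β=68.9, B=85.1. -19/2·(1 − cos(π·0.8096)) = -17.3511 → s = 6.6489
radial distance = base radius + s = 43 + 6.6489 = 49.6489

49.6489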